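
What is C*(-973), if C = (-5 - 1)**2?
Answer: -35028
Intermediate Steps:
C = 36 (C = (-6)**2 = 36)
C*(-973) = 36*(-973) = -35028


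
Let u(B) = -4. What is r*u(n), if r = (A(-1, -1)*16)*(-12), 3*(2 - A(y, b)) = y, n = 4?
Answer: 1792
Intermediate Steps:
A(y, b) = 2 - y/3
r = -448 (r = ((2 - 1/3*(-1))*16)*(-12) = ((2 + 1/3)*16)*(-12) = ((7/3)*16)*(-12) = (112/3)*(-12) = -448)
r*u(n) = -448*(-4) = 1792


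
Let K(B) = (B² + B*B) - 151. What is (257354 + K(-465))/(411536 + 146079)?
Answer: 689653/557615 ≈ 1.2368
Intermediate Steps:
K(B) = -151 + 2*B² (K(B) = (B² + B²) - 151 = 2*B² - 151 = -151 + 2*B²)
(257354 + K(-465))/(411536 + 146079) = (257354 + (-151 + 2*(-465)²))/(411536 + 146079) = (257354 + (-151 + 2*216225))/557615 = (257354 + (-151 + 432450))*(1/557615) = (257354 + 432299)*(1/557615) = 689653*(1/557615) = 689653/557615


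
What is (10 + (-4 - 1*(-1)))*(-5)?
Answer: -35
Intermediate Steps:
(10 + (-4 - 1*(-1)))*(-5) = (10 + (-4 + 1))*(-5) = (10 - 3)*(-5) = 7*(-5) = -35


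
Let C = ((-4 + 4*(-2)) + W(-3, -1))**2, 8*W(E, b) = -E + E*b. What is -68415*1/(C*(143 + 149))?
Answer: -18244/9855 ≈ -1.8512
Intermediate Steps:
W(E, b) = -E/8 + E*b/8 (W(E, b) = (-E + E*b)/8 = -E/8 + E*b/8)
C = 2025/16 (C = ((-4 + 4*(-2)) + (1/8)*(-3)*(-1 - 1))**2 = ((-4 - 8) + (1/8)*(-3)*(-2))**2 = (-12 + 3/4)**2 = (-45/4)**2 = 2025/16 ≈ 126.56)
-68415*1/(C*(143 + 149)) = -68415*16/(2025*(143 + 149)) = -68415/(292*(2025/16)) = -68415/147825/4 = -68415*4/147825 = -18244/9855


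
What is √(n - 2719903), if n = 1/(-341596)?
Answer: I*√79344892827155411/170798 ≈ 1649.2*I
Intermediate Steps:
n = -1/341596 ≈ -2.9274e-6
√(n - 2719903) = √(-1/341596 - 2719903) = √(-929107985189/341596) = I*√79344892827155411/170798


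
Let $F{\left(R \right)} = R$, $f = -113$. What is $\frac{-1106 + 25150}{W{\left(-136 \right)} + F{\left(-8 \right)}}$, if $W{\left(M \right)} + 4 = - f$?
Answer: $\frac{24044}{101} \approx 238.06$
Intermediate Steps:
$W{\left(M \right)} = 109$ ($W{\left(M \right)} = -4 - -113 = -4 + 113 = 109$)
$\frac{-1106 + 25150}{W{\left(-136 \right)} + F{\left(-8 \right)}} = \frac{-1106 + 25150}{109 - 8} = \frac{24044}{101}$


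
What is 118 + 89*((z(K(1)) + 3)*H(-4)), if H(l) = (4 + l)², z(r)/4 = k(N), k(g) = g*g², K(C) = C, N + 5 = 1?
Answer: 118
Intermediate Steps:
N = -4 (N = -5 + 1 = -4)
k(g) = g³
z(r) = -256 (z(r) = 4*(-4)³ = 4*(-64) = -256)
118 + 89*((z(K(1)) + 3)*H(-4)) = 118 + 89*((-256 + 3)*(4 - 4)²) = 118 + 89*(-253*0²) = 118 + 89*(-253*0) = 118 + 89*0 = 118 + 0 = 118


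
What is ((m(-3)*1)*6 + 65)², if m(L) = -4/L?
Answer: 5329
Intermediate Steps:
((m(-3)*1)*6 + 65)² = ((-4/(-3)*1)*6 + 65)² = ((-4*(-⅓)*1)*6 + 65)² = (((4/3)*1)*6 + 65)² = ((4/3)*6 + 65)² = (8 + 65)² = 73² = 5329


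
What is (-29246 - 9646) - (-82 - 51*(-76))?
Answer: -42686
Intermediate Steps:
(-29246 - 9646) - (-82 - 51*(-76)) = -38892 - (-82 + 3876) = -38892 - 1*3794 = -38892 - 3794 = -42686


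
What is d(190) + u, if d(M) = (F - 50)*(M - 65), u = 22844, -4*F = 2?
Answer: 33063/2 ≈ 16532.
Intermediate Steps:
F = -½ (F = -¼*2 = -½ ≈ -0.50000)
d(M) = 6565/2 - 101*M/2 (d(M) = (-½ - 50)*(M - 65) = -101*(-65 + M)/2 = 6565/2 - 101*M/2)
d(190) + u = (6565/2 - 101/2*190) + 22844 = (6565/2 - 9595) + 22844 = -12625/2 + 22844 = 33063/2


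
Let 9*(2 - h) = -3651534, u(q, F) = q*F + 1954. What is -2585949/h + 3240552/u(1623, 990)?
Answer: -711323884305/163176092768 ≈ -4.3592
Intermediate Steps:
u(q, F) = 1954 + F*q (u(q, F) = F*q + 1954 = 1954 + F*q)
h = 405728 (h = 2 - ⅑*(-3651534) = 2 + 405726 = 405728)
-2585949/h + 3240552/u(1623, 990) = -2585949/405728 + 3240552/(1954 + 990*1623) = -2585949*1/405728 + 3240552/(1954 + 1606770) = -2585949/405728 + 3240552/1608724 = -2585949/405728 + 3240552*(1/1608724) = -2585949/405728 + 810138/402181 = -711323884305/163176092768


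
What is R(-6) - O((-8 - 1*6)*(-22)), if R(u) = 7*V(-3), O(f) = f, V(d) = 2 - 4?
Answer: -322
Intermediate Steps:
V(d) = -2
R(u) = -14 (R(u) = 7*(-2) = -14)
R(-6) - O((-8 - 1*6)*(-22)) = -14 - (-8 - 1*6)*(-22) = -14 - (-8 - 6)*(-22) = -14 - (-14)*(-22) = -14 - 1*308 = -14 - 308 = -322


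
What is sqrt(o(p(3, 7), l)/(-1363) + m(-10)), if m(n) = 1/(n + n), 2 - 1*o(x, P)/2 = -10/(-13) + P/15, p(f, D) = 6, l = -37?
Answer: I*sqrt(626455245)/106314 ≈ 0.23543*I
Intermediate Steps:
o(x, P) = 32/13 - 2*P/15 (o(x, P) = 4 - 2*(-10/(-13) + P/15) = 4 - 2*(-10*(-1/13) + P*(1/15)) = 4 - 2*(10/13 + P/15) = 4 + (-20/13 - 2*P/15) = 32/13 - 2*P/15)
m(n) = 1/(2*n)
sqrt(o(p(3, 7), l)/(-1363) + m(-10)) = sqrt((32/13 - 2/15*(-37))/(-1363) + (1/2)/(-10)) = sqrt((32/13 + 74/15)*(-1/1363) + (1/2)*(-1/10)) = sqrt((1442/195)*(-1/1363) - 1/20) = sqrt(-1442/265785 - 1/20) = sqrt(-11785/212628) = I*sqrt(626455245)/106314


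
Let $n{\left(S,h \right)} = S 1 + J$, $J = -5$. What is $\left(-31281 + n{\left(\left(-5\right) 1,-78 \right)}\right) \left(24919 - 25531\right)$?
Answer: $19150092$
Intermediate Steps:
$n{\left(S,h \right)} = -5 + S$ ($n{\left(S,h \right)} = S 1 - 5 = S - 5 = -5 + S$)
$\left(-31281 + n{\left(\left(-5\right) 1,-78 \right)}\right) \left(24919 - 25531\right) = \left(-31281 - 10\right) \left(24919 - 25531\right) = \left(-31281 - 10\right) \left(-612\right) = \left(-31291\right) \left(-612\right) = 19150092$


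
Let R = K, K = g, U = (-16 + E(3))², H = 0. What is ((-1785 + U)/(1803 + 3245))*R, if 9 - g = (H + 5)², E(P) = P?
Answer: 3232/631 ≈ 5.1220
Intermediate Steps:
U = 169 (U = (-16 + 3)² = (-13)² = 169)
g = -16 (g = 9 - (0 + 5)² = 9 - 1*5² = 9 - 1*25 = 9 - 25 = -16)
K = -16
R = -16
((-1785 + U)/(1803 + 3245))*R = ((-1785 + 169)/(1803 + 3245))*(-16) = -1616/5048*(-16) = -1616*1/5048*(-16) = -202/631*(-16) = 3232/631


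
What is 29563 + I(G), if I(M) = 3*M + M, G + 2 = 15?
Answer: 29615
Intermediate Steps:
G = 13 (G = -2 + 15 = 13)
I(M) = 4*M
29563 + I(G) = 29563 + 4*13 = 29563 + 52 = 29615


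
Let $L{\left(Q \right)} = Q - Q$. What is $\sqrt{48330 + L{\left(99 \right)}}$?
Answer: $3 \sqrt{5370} \approx 219.84$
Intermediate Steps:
$L{\left(Q \right)} = 0$
$\sqrt{48330 + L{\left(99 \right)}} = \sqrt{48330 + 0} = \sqrt{48330} = 3 \sqrt{5370}$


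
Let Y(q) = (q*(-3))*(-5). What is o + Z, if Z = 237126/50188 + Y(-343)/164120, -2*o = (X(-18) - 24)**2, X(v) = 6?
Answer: -64785576843/411842728 ≈ -157.31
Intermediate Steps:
Y(q) = 15*q (Y(q) = -3*q*(-5) = 15*q)
o = -162 (o = -(6 - 24)**2/2 = -1/2*(-18)**2 = -1/2*324 = -162)
Z = 1932945093/411842728 (Z = 237126/50188 + (15*(-343))/164120 = 237126*(1/50188) - 5145*1/164120 = 118563/25094 - 1029/32824 = 1932945093/411842728 ≈ 4.6934)
o + Z = -162 + 1932945093/411842728 = -64785576843/411842728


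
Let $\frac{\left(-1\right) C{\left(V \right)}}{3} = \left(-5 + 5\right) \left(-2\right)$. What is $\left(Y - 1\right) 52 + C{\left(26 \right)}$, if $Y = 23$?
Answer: $1144$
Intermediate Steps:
$C{\left(V \right)} = 0$ ($C{\left(V \right)} = - 3 \left(-5 + 5\right) \left(-2\right) = - 3 \cdot 0 \left(-2\right) = \left(-3\right) 0 = 0$)
$\left(Y - 1\right) 52 + C{\left(26 \right)} = \left(23 - 1\right) 52 + 0 = 22 \cdot 52 + 0 = 1144 + 0 = 1144$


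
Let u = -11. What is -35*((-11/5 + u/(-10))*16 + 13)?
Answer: 161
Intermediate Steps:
-35*((-11/5 + u/(-10))*16 + 13) = -35*((-11/5 - 11/(-10))*16 + 13) = -35*((-11*⅕ - 11*(-⅒))*16 + 13) = -35*((-11/5 + 11/10)*16 + 13) = -35*(-11/10*16 + 13) = -35*(-88/5 + 13) = -35*(-23/5) = 161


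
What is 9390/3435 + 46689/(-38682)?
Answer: 4507717/2952726 ≈ 1.5266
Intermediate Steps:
9390/3435 + 46689/(-38682) = 9390*(1/3435) + 46689*(-1/38682) = 626/229 - 15563/12894 = 4507717/2952726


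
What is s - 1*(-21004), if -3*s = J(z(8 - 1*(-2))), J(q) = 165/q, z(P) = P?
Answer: 41997/2 ≈ 20999.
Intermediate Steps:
s = -11/2 (s = -55/(8 - 1*(-2)) = -55/(8 + 2) = -55/10 = -1/3*33/2 = -11/2 ≈ -5.5000)
s - 1*(-21004) = -11/2 - 1*(-21004) = -11/2 + 21004 = 41997/2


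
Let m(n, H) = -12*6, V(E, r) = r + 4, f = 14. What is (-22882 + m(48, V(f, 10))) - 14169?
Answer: -37123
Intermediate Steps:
V(E, r) = 4 + r
m(n, H) = -72
(-22882 + m(48, V(f, 10))) - 14169 = (-22882 - 72) - 14169 = -22954 - 14169 = -37123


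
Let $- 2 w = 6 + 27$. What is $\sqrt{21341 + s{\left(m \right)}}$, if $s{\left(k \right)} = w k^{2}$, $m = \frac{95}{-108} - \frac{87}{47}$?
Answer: $\frac{\sqrt{2186789299278}}{10152} \approx 145.66$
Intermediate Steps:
$m = - \frac{13861}{5076}$ ($m = 95 \left(- \frac{1}{108}\right) - \frac{87}{47} = - \frac{95}{108} - \frac{87}{47} = - \frac{13861}{5076} \approx -2.7307$)
$w = - \frac{33}{2}$ ($w = - \frac{6 + 27}{2} = \left(- \frac{1}{2}\right) 33 = - \frac{33}{2} \approx -16.5$)
$s{\left(k \right)} = - \frac{33 k^{2}}{2}$
$\sqrt{21341 + s{\left(m \right)}} = \sqrt{21341 - \frac{33 \left(- \frac{13861}{5076}\right)^{2}}{2}} = \sqrt{21341 - \frac{2113400531}{17177184}} = \sqrt{\frac{364464883213}{17177184}} = \frac{\sqrt{2186789299278}}{10152}$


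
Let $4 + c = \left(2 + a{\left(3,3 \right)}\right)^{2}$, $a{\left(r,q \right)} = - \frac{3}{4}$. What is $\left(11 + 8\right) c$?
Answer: $- \frac{741}{16} \approx -46.313$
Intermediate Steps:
$a{\left(r,q \right)} = - \frac{3}{4}$ ($a{\left(r,q \right)} = \left(-3\right) \frac{1}{4} = - \frac{3}{4}$)
$c = - \frac{39}{16}$ ($c = -4 + \left(2 - \frac{3}{4}\right)^{2} = -4 + \left(\frac{5}{4}\right)^{2} = -4 + \frac{25}{16} = - \frac{39}{16} \approx -2.4375$)
$\left(11 + 8\right) c = \left(11 + 8\right) \left(- \frac{39}{16}\right) = 19 \left(- \frac{39}{16}\right) = - \frac{741}{16}$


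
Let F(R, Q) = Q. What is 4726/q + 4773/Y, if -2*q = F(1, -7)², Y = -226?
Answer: -2370029/11074 ≈ -214.02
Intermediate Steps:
q = -49/2 (q = -½*(-7)² = -½*49 = -49/2 ≈ -24.500)
4726/q + 4773/Y = 4726/(-49/2) + 4773/(-226) = 4726*(-2/49) + 4773*(-1/226) = -9452/49 - 4773/226 = -2370029/11074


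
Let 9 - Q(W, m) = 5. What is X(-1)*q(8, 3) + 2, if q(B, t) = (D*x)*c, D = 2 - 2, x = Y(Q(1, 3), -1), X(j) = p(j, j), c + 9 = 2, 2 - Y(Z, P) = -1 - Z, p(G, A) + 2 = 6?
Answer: 2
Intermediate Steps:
p(G, A) = 4 (p(G, A) = -2 + 6 = 4)
Q(W, m) = 4 (Q(W, m) = 9 - 1*5 = 9 - 5 = 4)
Y(Z, P) = 3 + Z (Y(Z, P) = 2 - (-1 - Z) = 2 + (1 + Z) = 3 + Z)
c = -7 (c = -9 + 2 = -7)
X(j) = 4
x = 7 (x = 3 + 4 = 7)
D = 0
q(B, t) = 0 (q(B, t) = (0*7)*(-7) = 0*(-7) = 0)
X(-1)*q(8, 3) + 2 = 4*0 + 2 = 0 + 2 = 2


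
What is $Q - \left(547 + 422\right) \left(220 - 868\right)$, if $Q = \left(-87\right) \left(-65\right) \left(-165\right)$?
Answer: $-305163$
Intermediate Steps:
$Q = -933075$ ($Q = 5655 \left(-165\right) = -933075$)
$Q - \left(547 + 422\right) \left(220 - 868\right) = -933075 - \left(547 + 422\right) \left(220 - 868\right) = -933075 - 969 \left(-648\right) = -933075 - -627912 = -933075 + 627912 = -305163$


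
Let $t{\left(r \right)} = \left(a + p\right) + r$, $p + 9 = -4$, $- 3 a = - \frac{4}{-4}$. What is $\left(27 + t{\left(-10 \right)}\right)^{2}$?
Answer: $\frac{121}{9} \approx 13.444$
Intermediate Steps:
$a = - \frac{1}{3}$ ($a = - \frac{\left(-4\right) \frac{1}{-4}}{3} = - \frac{\left(-4\right) \left(- \frac{1}{4}\right)}{3} = \left(- \frac{1}{3}\right) 1 = - \frac{1}{3} \approx -0.33333$)
$p = -13$ ($p = -9 - 4 = -13$)
$t{\left(r \right)} = - \frac{40}{3} + r$ ($t{\left(r \right)} = \left(- \frac{1}{3} - 13\right) + r = - \frac{40}{3} + r$)
$\left(27 + t{\left(-10 \right)}\right)^{2} = \left(27 - \frac{70}{3}\right)^{2} = \left(\frac{11}{3}\right)^{2} = \frac{121}{9}$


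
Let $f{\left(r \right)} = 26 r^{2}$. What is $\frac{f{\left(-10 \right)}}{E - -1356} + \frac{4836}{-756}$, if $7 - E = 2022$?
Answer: $- \frac{429377}{41517} \approx -10.342$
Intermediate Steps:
$E = -2015$ ($E = 7 - 2022 = -2015$)
$\frac{f{\left(-10 \right)}}{E - -1356} + \frac{4836}{-756} = \frac{26 \left(-10\right)^{2}}{-2015 - -1356} + \frac{4836}{-756} = \frac{26 \cdot 100}{-2015 + 1356} + 4836 \left(- \frac{1}{756}\right) = \frac{2600}{-659} - \frac{403}{63} = 2600 \left(- \frac{1}{659}\right) - \frac{403}{63} = - \frac{2600}{659} - \frac{403}{63} = - \frac{429377}{41517}$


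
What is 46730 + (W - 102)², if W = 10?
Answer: 55194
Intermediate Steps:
46730 + (W - 102)² = 46730 + (10 - 102)² = 46730 + (-92)² = 46730 + 8464 = 55194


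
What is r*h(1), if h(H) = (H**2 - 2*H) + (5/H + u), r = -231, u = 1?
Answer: -1155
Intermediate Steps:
h(H) = 1 + H**2 - 2*H + 5/H (h(H) = (H**2 - 2*H) + (5/H + 1) = (H**2 - 2*H) + (1 + 5/H) = 1 + H**2 - 2*H + 5/H)
r*h(1) = -231*(1 + 1**2 - 2*1 + 5/1) = -231*(1 + 1 - 2 + 5*1) = -231*(1 + 1 - 2 + 5) = -231*5 = -1155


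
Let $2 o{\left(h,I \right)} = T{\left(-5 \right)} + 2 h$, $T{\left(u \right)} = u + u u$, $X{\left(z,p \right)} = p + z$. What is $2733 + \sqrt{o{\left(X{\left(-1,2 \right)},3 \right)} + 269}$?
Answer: $2733 + 2 \sqrt{70} \approx 2749.7$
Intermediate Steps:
$T{\left(u \right)} = u + u^{2}$
$o{\left(h,I \right)} = 10 + h$ ($o{\left(h,I \right)} = \frac{- 5 \left(1 - 5\right) + 2 h}{2} = \frac{\left(-5\right) \left(-4\right) + 2 h}{2} = \frac{20 + 2 h}{2} = 10 + h$)
$2733 + \sqrt{o{\left(X{\left(-1,2 \right)},3 \right)} + 269} = 2733 + \sqrt{\left(10 + \left(2 - 1\right)\right) + 269} = 2733 + \sqrt{\left(10 + 1\right) + 269} = 2733 + \sqrt{11 + 269} = 2733 + \sqrt{280} = 2733 + 2 \sqrt{70}$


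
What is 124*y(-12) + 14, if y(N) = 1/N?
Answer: 11/3 ≈ 3.6667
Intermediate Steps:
124*y(-12) + 14 = 124/(-12) + 14 = 124*(-1/12) + 14 = -31/3 + 14 = 11/3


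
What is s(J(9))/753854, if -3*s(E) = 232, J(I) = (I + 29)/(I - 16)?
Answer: -116/1130781 ≈ -0.00010258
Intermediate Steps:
J(I) = (29 + I)/(-16 + I)
s(E) = -232/3 (s(E) = -1/3*232 = -232/3)
s(J(9))/753854 = -232/3/753854 = -232/3*1/753854 = -116/1130781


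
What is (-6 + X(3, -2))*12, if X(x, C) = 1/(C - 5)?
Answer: -516/7 ≈ -73.714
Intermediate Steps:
X(x, C) = 1/(-5 + C)
(-6 + X(3, -2))*12 = (-6 + 1/(-5 - 2))*12 = (-6 + 1/(-7))*12 = (-6 - ⅐)*12 = -43/7*12 = -516/7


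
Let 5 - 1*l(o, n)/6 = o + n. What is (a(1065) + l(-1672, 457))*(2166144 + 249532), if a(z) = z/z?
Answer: 17685163996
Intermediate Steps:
a(z) = 1
l(o, n) = 30 - 6*n - 6*o (l(o, n) = 30 - 6*(o + n) = 30 - 6*(n + o) = 30 + (-6*n - 6*o) = 30 - 6*n - 6*o)
(a(1065) + l(-1672, 457))*(2166144 + 249532) = (1 + (30 - 6*457 - 6*(-1672)))*(2166144 + 249532) = (1 + (30 - 2742 + 10032))*2415676 = (1 + 7320)*2415676 = 7321*2415676 = 17685163996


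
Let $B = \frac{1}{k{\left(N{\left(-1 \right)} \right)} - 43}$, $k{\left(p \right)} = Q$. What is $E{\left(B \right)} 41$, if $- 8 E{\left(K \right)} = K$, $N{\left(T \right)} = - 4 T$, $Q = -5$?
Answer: $\frac{41}{384} \approx 0.10677$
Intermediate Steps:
$k{\left(p \right)} = -5$
$B = - \frac{1}{48}$ ($B = \frac{1}{-5 - 43} = \frac{1}{-48} = - \frac{1}{48} \approx -0.020833$)
$E{\left(K \right)} = - \frac{K}{8}$
$E{\left(B \right)} 41 = \left(- \frac{1}{8}\right) \left(- \frac{1}{48}\right) 41 = \frac{1}{384} \cdot 41 = \frac{41}{384}$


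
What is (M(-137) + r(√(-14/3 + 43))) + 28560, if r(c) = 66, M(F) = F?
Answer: 28489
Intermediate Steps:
(M(-137) + r(√(-14/3 + 43))) + 28560 = (-137 + 66) + 28560 = -71 + 28560 = 28489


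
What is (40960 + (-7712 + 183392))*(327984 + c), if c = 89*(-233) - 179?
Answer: 66523211520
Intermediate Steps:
c = -20916 (c = -20737 - 179 = -20916)
(40960 + (-7712 + 183392))*(327984 + c) = (40960 + (-7712 + 183392))*(327984 - 20916) = (40960 + 175680)*307068 = 216640*307068 = 66523211520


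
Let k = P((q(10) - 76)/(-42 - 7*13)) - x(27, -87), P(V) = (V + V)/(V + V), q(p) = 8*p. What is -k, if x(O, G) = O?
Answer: 26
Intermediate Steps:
P(V) = 1 (P(V) = (2*V)/((2*V)) = (2*V)*(1/(2*V)) = 1)
k = -26 (k = 1 - 1*27 = 1 - 27 = -26)
-k = -1*(-26) = 26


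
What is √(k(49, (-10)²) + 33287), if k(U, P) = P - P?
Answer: √33287 ≈ 182.45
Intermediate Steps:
k(U, P) = 0
√(k(49, (-10)²) + 33287) = √(0 + 33287) = √33287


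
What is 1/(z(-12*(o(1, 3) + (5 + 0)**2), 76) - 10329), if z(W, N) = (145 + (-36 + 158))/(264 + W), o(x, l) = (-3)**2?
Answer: -48/495881 ≈ -9.6797e-5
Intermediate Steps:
o(x, l) = 9
z(W, N) = 267/(264 + W) (z(W, N) = (145 + 122)/(264 + W) = 267/(264 + W))
1/(z(-12*(o(1, 3) + (5 + 0)**2), 76) - 10329) = 1/(267/(264 - 12*(9 + (5 + 0)**2)) - 10329) = 1/(267/(264 - 12*(9 + 5**2)) - 10329) = 1/(267/(264 - 12*(9 + 25)) - 10329) = 1/(267/(264 - 12*34) - 10329) = 1/(267/(264 - 408) - 10329) = 1/(267/(-144) - 10329) = 1/(267*(-1/144) - 10329) = 1/(-89/48 - 10329) = 1/(-495881/48) = -48/495881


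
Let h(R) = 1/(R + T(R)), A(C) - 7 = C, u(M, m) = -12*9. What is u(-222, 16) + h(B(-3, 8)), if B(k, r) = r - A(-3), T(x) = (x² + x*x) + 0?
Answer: -3887/36 ≈ -107.97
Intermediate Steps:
u(M, m) = -108
T(x) = 2*x² (T(x) = (x² + x²) + 0 = 2*x² + 0 = 2*x²)
A(C) = 7 + C
B(k, r) = -4 + r (B(k, r) = r - (7 - 3) = r - 1*4 = r - 4 = -4 + r)
h(R) = 1/(R + 2*R²)
u(-222, 16) + h(B(-3, 8)) = -108 + 1/((-4 + 8)*(1 + 2*(-4 + 8))) = -108 + 1/(4*(1 + 2*4)) = -108 + 1/(4*(1 + 8)) = -108 + (¼)/9 = -108 + (¼)*(⅑) = -108 + 1/36 = -3887/36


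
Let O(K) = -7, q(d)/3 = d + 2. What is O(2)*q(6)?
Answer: -168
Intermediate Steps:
q(d) = 6 + 3*d (q(d) = 3*(d + 2) = 3*(2 + d) = 6 + 3*d)
O(2)*q(6) = -7*(6 + 3*6) = -7*(6 + 18) = -7*24 = -168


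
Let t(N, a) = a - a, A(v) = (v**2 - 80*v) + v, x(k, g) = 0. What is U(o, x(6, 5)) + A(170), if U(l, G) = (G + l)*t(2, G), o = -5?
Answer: 15470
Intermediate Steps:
A(v) = v**2 - 79*v
t(N, a) = 0
U(l, G) = 0 (U(l, G) = (G + l)*0 = 0)
U(o, x(6, 5)) + A(170) = 0 + 170*(-79 + 170) = 0 + 170*91 = 0 + 15470 = 15470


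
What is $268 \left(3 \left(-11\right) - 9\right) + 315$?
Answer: $-10941$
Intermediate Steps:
$268 \left(3 \left(-11\right) - 9\right) + 315 = 268 \left(-33 - 9\right) + 315 = 268 \left(-42\right) + 315 = -11256 + 315 = -10941$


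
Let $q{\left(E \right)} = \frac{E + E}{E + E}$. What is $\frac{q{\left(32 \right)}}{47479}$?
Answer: $\frac{1}{47479} \approx 2.1062 \cdot 10^{-5}$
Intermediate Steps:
$q{\left(E \right)} = 1$ ($q{\left(E \right)} = \frac{2 E}{2 E} = 2 E \frac{1}{2 E} = 1$)
$\frac{q{\left(32 \right)}}{47479} = 1 \cdot \frac{1}{47479} = \frac{1}{47479}$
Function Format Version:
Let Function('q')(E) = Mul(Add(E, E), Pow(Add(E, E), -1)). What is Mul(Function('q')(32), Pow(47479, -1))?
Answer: Rational(1, 47479) ≈ 2.1062e-5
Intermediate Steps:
Function('q')(E) = 1 (Function('q')(E) = Mul(Mul(2, E), Pow(Mul(2, E), -1)) = Mul(Mul(2, E), Mul(Rational(1, 2), Pow(E, -1))) = 1)
Mul(Function('q')(32), Pow(47479, -1)) = Mul(1, Pow(47479, -1)) = Mul(1, Rational(1, 47479)) = Rational(1, 47479)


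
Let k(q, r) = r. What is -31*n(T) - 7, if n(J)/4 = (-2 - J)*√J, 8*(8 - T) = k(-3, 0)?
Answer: -7 + 2480*√2 ≈ 3500.3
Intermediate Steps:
T = 8 (T = 8 - ⅛*0 = 8 + 0 = 8)
n(J) = 4*√J*(-2 - J) (n(J) = 4*((-2 - J)*√J) = 4*(√J*(-2 - J)) = 4*√J*(-2 - J))
-31*n(T) - 7 = -124*√8*(-2 - 1*8) - 7 = -124*2*√2*(-2 - 8) - 7 = -124*2*√2*(-10) - 7 = -(-2480)*√2 - 7 = 2480*√2 - 7 = -7 + 2480*√2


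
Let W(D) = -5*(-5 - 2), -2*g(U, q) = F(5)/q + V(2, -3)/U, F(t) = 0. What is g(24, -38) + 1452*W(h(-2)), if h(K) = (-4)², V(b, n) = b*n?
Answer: 406561/8 ≈ 50820.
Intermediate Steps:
g(U, q) = 3/U (g(U, q) = -(0/q + (2*(-3))/U)/2 = -(0 - 6/U)/2 = -(-3)/U = 3/U)
h(K) = 16
W(D) = 35 (W(D) = -5*(-7) = 35)
g(24, -38) + 1452*W(h(-2)) = 3/24 + 1452*35 = 3*(1/24) + 50820 = ⅛ + 50820 = 406561/8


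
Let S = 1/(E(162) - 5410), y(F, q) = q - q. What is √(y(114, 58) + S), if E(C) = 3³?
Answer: I*√5383/5383 ≈ 0.01363*I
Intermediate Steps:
E(C) = 27
y(F, q) = 0
S = -1/5383 (S = 1/(27 - 5410) = 1/(-5383) = -1/5383 ≈ -0.00018577)
√(y(114, 58) + S) = √(0 - 1/5383) = √(-1/5383) = I*√5383/5383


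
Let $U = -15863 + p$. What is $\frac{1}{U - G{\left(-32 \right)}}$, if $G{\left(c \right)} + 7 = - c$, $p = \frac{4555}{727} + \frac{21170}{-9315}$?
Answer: $- \frac{1354401}{21513315241} \approx -6.2956 \cdot 10^{-5}$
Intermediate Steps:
$p = \frac{5407847}{1354401}$ ($p = 4555 \cdot \frac{1}{727} + 21170 \left(- \frac{1}{9315}\right) = \frac{4555}{727} - \frac{4234}{1863} = \frac{5407847}{1354401} \approx 3.9928$)
$U = - \frac{21479455216}{1354401}$ ($U = -15863 + \frac{5407847}{1354401} = - \frac{21479455216}{1354401} \approx -15859.0$)
$G{\left(c \right)} = -7 - c$
$\frac{1}{U - G{\left(-32 \right)}} = \frac{1}{- \frac{21479455216}{1354401} - \left(-7 - -32\right)} = \frac{1}{- \frac{21479455216}{1354401} - \left(-7 + 32\right)} = \frac{1}{- \frac{21479455216}{1354401} - 25} = \frac{1}{- \frac{21513315241}{1354401}} = - \frac{1354401}{21513315241}$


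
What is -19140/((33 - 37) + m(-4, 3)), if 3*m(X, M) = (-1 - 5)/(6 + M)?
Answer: 86130/19 ≈ 4533.2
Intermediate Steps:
m(X, M) = -2/(6 + M) (m(X, M) = ((-1 - 5)/(6 + M))/3 = (-6/(6 + M))/3 = -2/(6 + M))
-19140/((33 - 37) + m(-4, 3)) = -19140/((33 - 37) - 2/(6 + 3)) = -19140/(-4 - 2/9) = -19140/(-38/9) = -19140*(-9)/38 = -330*(-261/19) = 86130/19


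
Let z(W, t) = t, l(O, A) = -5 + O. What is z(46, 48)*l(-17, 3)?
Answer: -1056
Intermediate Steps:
z(46, 48)*l(-17, 3) = 48*(-5 - 17) = 48*(-22) = -1056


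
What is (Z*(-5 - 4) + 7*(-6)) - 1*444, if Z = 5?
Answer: -531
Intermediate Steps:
(Z*(-5 - 4) + 7*(-6)) - 1*444 = (5*(-5 - 4) + 7*(-6)) - 1*444 = (5*(-9) - 42) - 444 = (-45 - 42) - 444 = -87 - 444 = -531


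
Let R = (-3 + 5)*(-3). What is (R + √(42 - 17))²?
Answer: 1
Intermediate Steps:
R = -6 (R = 2*(-3) = -6)
(R + √(42 - 17))² = (-6 + √(42 - 17))² = (-6 + √25)² = (-6 + 5)² = (-1)² = 1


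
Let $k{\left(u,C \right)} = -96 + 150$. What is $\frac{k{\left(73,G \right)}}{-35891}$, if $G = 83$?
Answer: $- \frac{54}{35891} \approx -0.0015046$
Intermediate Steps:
$k{\left(u,C \right)} = 54$
$\frac{k{\left(73,G \right)}}{-35891} = \frac{54}{-35891} = 54 \left(- \frac{1}{35891}\right) = - \frac{54}{35891}$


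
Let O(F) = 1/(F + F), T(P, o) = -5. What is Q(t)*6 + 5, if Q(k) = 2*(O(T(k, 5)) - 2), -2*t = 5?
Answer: -101/5 ≈ -20.200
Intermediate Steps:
t = -5/2 (t = -½*5 = -5/2 ≈ -2.5000)
O(F) = 1/(2*F)
Q(k) = -21/5 (Q(k) = 2*((½)/(-5) - 2) = 2*((½)*(-⅕) - 2) = 2*(-⅒ - 2) = 2*(-21/10) = -21/5)
Q(t)*6 + 5 = -21/5*6 + 5 = -126/5 + 5 = -101/5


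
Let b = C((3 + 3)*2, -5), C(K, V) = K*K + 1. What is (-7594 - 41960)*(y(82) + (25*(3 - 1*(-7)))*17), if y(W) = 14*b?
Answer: -311199120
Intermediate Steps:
C(K, V) = 1 + K² (C(K, V) = K² + 1 = 1 + K²)
b = 145 (b = 1 + ((3 + 3)*2)² = 1 + (6*2)² = 1 + 12² = 1 + 144 = 145)
y(W) = 2030 (y(W) = 14*145 = 2030)
(-7594 - 41960)*(y(82) + (25*(3 - 1*(-7)))*17) = (-7594 - 41960)*(2030 + (25*(3 - 1*(-7)))*17) = -49554*(2030 + (25*(3 + 7))*17) = -49554*(2030 + (25*10)*17) = -49554*(2030 + 250*17) = -49554*(2030 + 4250) = -49554*6280 = -311199120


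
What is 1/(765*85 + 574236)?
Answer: 1/639261 ≈ 1.5643e-6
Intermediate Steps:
1/(765*85 + 574236) = 1/(65025 + 574236) = 1/639261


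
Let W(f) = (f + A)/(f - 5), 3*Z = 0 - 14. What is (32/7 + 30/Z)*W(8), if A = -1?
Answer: -13/3 ≈ -4.3333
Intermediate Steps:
Z = -14/3 (Z = (0 - 14)/3 = (⅓)*(-14) = -14/3 ≈ -4.6667)
W(f) = (-1 + f)/(-5 + f) (W(f) = (f - 1)/(f - 5) = (-1 + f)/(-5 + f))
(32/7 + 30/Z)*W(8) = (32/7 + 30/(-14/3))*((-1 + 8)/(-5 + 8)) = (32*(⅐) + 30*(-3/14))*(7/3) = (32/7 - 45/7)*((⅓)*7) = -13/7*7/3 = -13/3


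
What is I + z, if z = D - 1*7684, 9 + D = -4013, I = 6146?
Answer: -5560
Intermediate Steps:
D = -4022 (D = -9 - 4013 = -4022)
z = -11706 (z = -4022 - 1*7684 = -4022 - 7684 = -11706)
I + z = 6146 - 11706 = -5560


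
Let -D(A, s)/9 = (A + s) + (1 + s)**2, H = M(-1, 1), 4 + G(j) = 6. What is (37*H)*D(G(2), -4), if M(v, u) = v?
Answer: 2331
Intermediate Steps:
G(j) = 2 (G(j) = -4 + 6 = 2)
H = -1
D(A, s) = -9*A - 9*s - 9*(1 + s)**2 (D(A, s) = -9*((A + s) + (1 + s)**2) = -9*(A + s + (1 + s)**2) = -9*A - 9*s - 9*(1 + s)**2)
(37*H)*D(G(2), -4) = (37*(-1))*(-9*2 - 9*(-4) - 9*(1 - 4)**2) = -37*(-18 + 36 - 9*(-3)**2) = -37*(-18 + 36 - 9*9) = -37*(-18 + 36 - 81) = -37*(-63) = 2331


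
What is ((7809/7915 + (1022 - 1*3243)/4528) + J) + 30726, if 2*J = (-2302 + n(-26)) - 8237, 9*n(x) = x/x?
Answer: 8211224963513/322552080 ≈ 25457.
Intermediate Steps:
n(x) = ⅑ (n(x) = (x/x)/9 = (⅑)*1 = ⅑)
J = -47425/9 (J = ((-2302 + ⅑) - 8237)/2 = (-20717/9 - 8237)/2 = (½)*(-94850/9) = -47425/9 ≈ -5269.4)
((7809/7915 + (1022 - 1*3243)/4528) + J) + 30726 = ((7809/7915 + (1022 - 1*3243)/4528) - 47425/9) + 30726 = ((7809*(1/7915) + (1022 - 3243)*(1/4528)) - 47425/9) + 30726 = ((7809/7915 - 2221*1/4528) - 47425/9) + 30726 = ((7809/7915 - 2221/4528) - 47425/9) + 30726 = (17779937/35839120 - 47425/9) + 30726 = -1699510246567/322552080 + 30726 = 8211224963513/322552080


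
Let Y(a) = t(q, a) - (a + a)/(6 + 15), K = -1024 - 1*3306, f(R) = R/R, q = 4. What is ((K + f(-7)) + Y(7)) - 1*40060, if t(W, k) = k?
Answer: -133148/3 ≈ -44383.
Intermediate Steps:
f(R) = 1
K = -4330 (K = -1024 - 3306 = -4330)
Y(a) = 19*a/21 (Y(a) = a - (a + a)/(6 + 15) = a - 2*a/21 = 19*a/21)
((K + f(-7)) + Y(7)) - 1*40060 = ((-4330 + 1) + (19/21)*7) - 1*40060 = (-4329 + 19/3) - 40060 = -12968/3 - 40060 = -133148/3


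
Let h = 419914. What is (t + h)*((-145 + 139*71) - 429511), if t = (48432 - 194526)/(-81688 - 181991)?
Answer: -1191793049990100/6761 ≈ -1.7627e+11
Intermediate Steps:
t = 3746/6761 (t = -146094/(-263679) = -146094*(-1/263679) = 3746/6761 ≈ 0.55406)
(t + h)*((-145 + 139*71) - 429511) = (3746/6761 + 419914)*((-145 + 139*71) - 429511) = 2839042300*((-145 + 9869) - 429511)/6761 = 2839042300*(9724 - 429511)/6761 = (2839042300/6761)*(-419787) = -1191793049990100/6761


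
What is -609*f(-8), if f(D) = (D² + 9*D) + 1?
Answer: 4263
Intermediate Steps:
f(D) = 1 + D² + 9*D
-609*f(-8) = -609*(1 + (-8)² + 9*(-8)) = -609*(1 + 64 - 72) = -609*(-7) = 4263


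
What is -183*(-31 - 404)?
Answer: 79605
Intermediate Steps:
-183*(-31 - 404) = -183*(-435) = 79605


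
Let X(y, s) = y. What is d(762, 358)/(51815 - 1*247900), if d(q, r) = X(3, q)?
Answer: -3/196085 ≈ -1.5299e-5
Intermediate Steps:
d(q, r) = 3
d(762, 358)/(51815 - 1*247900) = 3/(51815 - 1*247900) = 3/(51815 - 247900) = 3/(-196085) = 3*(-1/196085) = -3/196085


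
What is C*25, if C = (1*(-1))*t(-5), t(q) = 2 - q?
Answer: -175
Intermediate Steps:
C = -7 (C = (1*(-1))*(2 - 1*(-5)) = -(2 + 5) = -1*7 = -7)
C*25 = -7*25 = -175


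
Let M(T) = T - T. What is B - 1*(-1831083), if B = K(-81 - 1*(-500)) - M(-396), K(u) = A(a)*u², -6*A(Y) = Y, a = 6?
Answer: 1655522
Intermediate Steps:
A(Y) = -Y/6
M(T) = 0
K(u) = -u² (K(u) = (-⅙*6)*u² = -u²)
B = -175561 (B = -(-81 - 1*(-500))² - 1*0 = -(-81 + 500)² + 0 = -1*419² + 0 = -1*175561 + 0 = -175561 + 0 = -175561)
B - 1*(-1831083) = -175561 - 1*(-1831083) = -175561 + 1831083 = 1655522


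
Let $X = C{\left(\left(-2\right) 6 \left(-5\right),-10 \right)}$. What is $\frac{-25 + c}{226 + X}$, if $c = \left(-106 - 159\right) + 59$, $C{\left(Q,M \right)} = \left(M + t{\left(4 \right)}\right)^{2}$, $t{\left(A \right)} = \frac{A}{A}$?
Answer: $- \frac{231}{307} \approx -0.75244$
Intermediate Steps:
$t{\left(A \right)} = 1$
$C{\left(Q,M \right)} = \left(1 + M\right)^{2}$ ($C{\left(Q,M \right)} = \left(M + 1\right)^{2} = \left(1 + M\right)^{2}$)
$c = -206$ ($c = -265 + 59 = -206$)
$X = 81$ ($X = \left(1 - 10\right)^{2} = \left(-9\right)^{2} = 81$)
$\frac{-25 + c}{226 + X} = \frac{-25 - 206}{226 + 81} = - \frac{231}{307}$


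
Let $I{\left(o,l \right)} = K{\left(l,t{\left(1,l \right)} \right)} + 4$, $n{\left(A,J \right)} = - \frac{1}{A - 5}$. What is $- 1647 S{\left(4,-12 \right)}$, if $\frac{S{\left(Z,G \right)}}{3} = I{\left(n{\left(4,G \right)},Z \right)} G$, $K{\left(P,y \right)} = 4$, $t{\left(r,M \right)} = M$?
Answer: $474336$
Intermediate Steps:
$n{\left(A,J \right)} = - \frac{1}{-5 + A}$
$I{\left(o,l \right)} = 8$ ($I{\left(o,l \right)} = 4 + 4 = 8$)
$S{\left(Z,G \right)} = 24 G$ ($S{\left(Z,G \right)} = 3 \cdot 8 G = 24 G$)
$- 1647 S{\left(4,-12 \right)} = - 1647 \cdot 24 \left(-12\right) = \left(-1647\right) \left(-288\right) = 474336$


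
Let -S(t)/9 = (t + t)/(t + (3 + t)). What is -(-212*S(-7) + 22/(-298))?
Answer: -3979967/1639 ≈ -2428.3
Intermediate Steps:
S(t) = -18*t/(3 + 2*t) (S(t) = -9*(t + t)/(t + (3 + t)) = -9*2*t/(3 + 2*t) = -18*t/(3 + 2*t))
-(-212*S(-7) + 22/(-298)) = -(-(-3816)*(-7)/(3 + 2*(-7)) + 22/(-298)) = -(-(-3816)*(-7)/(3 - 14) + 22*(-1/298)) = -(-(-3816)*(-7)/(-11) - 11/149) = -(-(-3816)*(-7)*(-1)/11 - 11/149) = -(-212*(-126/11) - 11/149) = -(26712/11 - 11/149) = -1*3979967/1639 = -3979967/1639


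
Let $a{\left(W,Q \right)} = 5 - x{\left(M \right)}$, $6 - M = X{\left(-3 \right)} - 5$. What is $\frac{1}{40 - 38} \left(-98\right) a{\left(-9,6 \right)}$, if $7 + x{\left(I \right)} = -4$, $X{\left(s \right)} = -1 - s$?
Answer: $-784$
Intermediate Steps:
$M = 9$ ($M = 6 - \left(\left(-1 - -3\right) - 5\right) = 6 - \left(\left(-1 + 3\right) - 5\right) = 6 - \left(2 - 5\right) = 6 - -3 = 6 + 3 = 9$)
$x{\left(I \right)} = -11$ ($x{\left(I \right)} = -7 - 4 = -11$)
$a{\left(W,Q \right)} = 16$ ($a{\left(W,Q \right)} = 5 - -11 = 5 + 11 = 16$)
$\frac{1}{40 - 38} \left(-98\right) a{\left(-9,6 \right)} = \frac{1}{40 - 38} \left(-98\right) 16 = \frac{1}{2} \left(-98\right) 16 = \left(-49\right) 16 = -784$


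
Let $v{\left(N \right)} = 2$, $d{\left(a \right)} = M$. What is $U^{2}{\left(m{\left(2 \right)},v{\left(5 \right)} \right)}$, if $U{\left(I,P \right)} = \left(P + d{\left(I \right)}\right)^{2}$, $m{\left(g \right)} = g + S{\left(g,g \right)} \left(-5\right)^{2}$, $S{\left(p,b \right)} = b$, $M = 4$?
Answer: $1296$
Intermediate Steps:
$d{\left(a \right)} = 4$
$m{\left(g \right)} = 26 g$ ($m{\left(g \right)} = g + g \left(-5\right)^{2} = g + g 25 = g + 25 g = 26 g$)
$U{\left(I,P \right)} = \left(4 + P\right)^{2}$ ($U{\left(I,P \right)} = \left(P + 4\right)^{2} = \left(4 + P\right)^{2}$)
$U^{2}{\left(m{\left(2 \right)},v{\left(5 \right)} \right)} = \left(\left(4 + 2\right)^{2}\right)^{2} = \left(6^{2}\right)^{2} = 36^{2} = 1296$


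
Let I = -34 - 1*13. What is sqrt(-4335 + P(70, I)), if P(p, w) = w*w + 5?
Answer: I*sqrt(2121) ≈ 46.054*I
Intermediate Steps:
I = -47 (I = -34 - 13 = -47)
P(p, w) = 5 + w**2 (P(p, w) = w**2 + 5 = 5 + w**2)
sqrt(-4335 + P(70, I)) = sqrt(-4335 + (5 + (-47)**2)) = sqrt(-4335 + (5 + 2209)) = sqrt(-4335 + 2214) = sqrt(-2121) = I*sqrt(2121)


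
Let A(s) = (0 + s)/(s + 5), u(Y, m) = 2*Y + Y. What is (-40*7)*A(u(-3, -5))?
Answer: -630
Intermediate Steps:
u(Y, m) = 3*Y
A(s) = s/(5 + s)
(-40*7)*A(u(-3, -5)) = (-40*7)*((3*(-3))/(5 + 3*(-3))) = -(-2520)/(5 - 9) = -(-2520)/(-4) = -(-2520)*(-1)/4 = -280*9/4 = -630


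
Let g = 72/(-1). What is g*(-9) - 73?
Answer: 575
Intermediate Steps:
g = -72 (g = 72*(-1) = -72)
g*(-9) - 73 = -72*(-9) - 73 = 648 - 73 = 575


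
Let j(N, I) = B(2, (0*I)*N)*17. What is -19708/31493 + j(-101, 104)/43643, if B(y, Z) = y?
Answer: -859045482/1374448999 ≈ -0.62501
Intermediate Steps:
j(N, I) = 34 (j(N, I) = 2*17 = 34)
-19708/31493 + j(-101, 104)/43643 = -19708/31493 + 34/43643 = -859045482/1374448999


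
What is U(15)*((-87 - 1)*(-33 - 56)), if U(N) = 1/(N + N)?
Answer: 3916/15 ≈ 261.07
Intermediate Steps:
U(N) = 1/(2*N)
U(15)*((-87 - 1)*(-33 - 56)) = ((½)/15)*((-87 - 1)*(-33 - 56)) = ((½)*(1/15))*(-88*(-89)) = (1/30)*7832 = 3916/15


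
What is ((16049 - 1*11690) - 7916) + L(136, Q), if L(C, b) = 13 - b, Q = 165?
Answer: -3709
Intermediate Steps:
((16049 - 1*11690) - 7916) + L(136, Q) = ((16049 - 1*11690) - 7916) + (13 - 1*165) = ((16049 - 11690) - 7916) + (13 - 165) = (4359 - 7916) - 152 = -3557 - 152 = -3709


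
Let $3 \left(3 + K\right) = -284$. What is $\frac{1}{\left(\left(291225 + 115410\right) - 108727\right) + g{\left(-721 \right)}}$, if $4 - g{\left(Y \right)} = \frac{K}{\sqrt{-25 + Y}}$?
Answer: $\frac{2000181168}{595877972207065} + \frac{879 i \sqrt{746}}{595877972207065} \approx 3.3567 \cdot 10^{-6} + 4.029 \cdot 10^{-11} i$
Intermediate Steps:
$K = - \frac{293}{3}$ ($K = -3 + \frac{1}{3} \left(-284\right) = -3 - \frac{284}{3} = - \frac{293}{3} \approx -97.667$)
$g{\left(Y \right)} = 4 + \frac{293}{3 \sqrt{-25 + Y}}$ ($g{\left(Y \right)} = 4 - - \frac{293}{3 \sqrt{-25 + Y}} = 4 + \frac{293}{3 \sqrt{-25 + Y}}$)
$\frac{1}{\left(\left(291225 + 115410\right) - 108727\right) + g{\left(-721 \right)}} = \frac{1}{\left(\left(291225 + 115410\right) - 108727\right) + \left(4 + \frac{293}{3 \sqrt{-25 - 721}}\right)} = \frac{1}{\left(406635 - 108727\right) + \left(4 + \frac{293}{3 i \sqrt{746}}\right)} = \frac{1}{297908 + \left(4 + \frac{293 \left(- \frac{i \sqrt{746}}{746}\right)}{3}\right)} = \frac{1}{297908 + \left(4 - \frac{293 i \sqrt{746}}{2238}\right)} = \frac{1}{297912 - \frac{293 i \sqrt{746}}{2238}}$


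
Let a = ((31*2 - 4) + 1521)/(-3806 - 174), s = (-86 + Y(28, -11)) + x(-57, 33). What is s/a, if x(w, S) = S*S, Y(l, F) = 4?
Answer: -4007860/1579 ≈ -2538.2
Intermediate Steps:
x(w, S) = S²
s = 1007 (s = (-86 + 4) + 33² = -82 + 1089 = 1007)
a = -1579/3980 (a = ((62 - 4) + 1521)/(-3980) = (58 + 1521)*(-1/3980) = 1579*(-1/3980) = -1579/3980 ≈ -0.39673)
s/a = 1007/(-1579/3980) = 1007*(-3980/1579) = -4007860/1579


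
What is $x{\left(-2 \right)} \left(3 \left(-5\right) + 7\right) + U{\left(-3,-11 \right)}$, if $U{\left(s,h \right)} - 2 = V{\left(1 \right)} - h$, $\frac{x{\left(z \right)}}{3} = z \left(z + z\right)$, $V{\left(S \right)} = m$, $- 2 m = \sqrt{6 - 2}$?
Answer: $-180$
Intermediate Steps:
$m = -1$ ($m = - \frac{\sqrt{6 - 2}}{2} = - \frac{\sqrt{4}}{2} = \left(- \frac{1}{2}\right) 2 = -1$)
$V{\left(S \right)} = -1$
$x{\left(z \right)} = 6 z^{2}$ ($x{\left(z \right)} = 3 z \left(z + z\right) = 3 z 2 z = 3 \cdot 2 z^{2} = 6 z^{2}$)
$U{\left(s,h \right)} = 1 - h$ ($U{\left(s,h \right)} = 2 - \left(1 + h\right) = 1 - h$)
$x{\left(-2 \right)} \left(3 \left(-5\right) + 7\right) + U{\left(-3,-11 \right)} = 6 \left(-2\right)^{2} \left(3 \left(-5\right) + 7\right) + \left(1 - -11\right) = 6 \cdot 4 \left(-15 + 7\right) + \left(1 + 11\right) = 24 \left(-8\right) + 12 = -192 + 12 = -180$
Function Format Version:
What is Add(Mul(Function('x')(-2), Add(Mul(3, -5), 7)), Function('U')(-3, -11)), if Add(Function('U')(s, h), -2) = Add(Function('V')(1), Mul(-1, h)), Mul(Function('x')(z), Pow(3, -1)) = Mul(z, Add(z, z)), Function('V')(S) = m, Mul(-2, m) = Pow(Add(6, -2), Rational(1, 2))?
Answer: -180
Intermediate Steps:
m = -1 (m = Mul(Rational(-1, 2), Pow(Add(6, -2), Rational(1, 2))) = Mul(Rational(-1, 2), Pow(4, Rational(1, 2))) = Mul(Rational(-1, 2), 2) = -1)
Function('V')(S) = -1
Function('x')(z) = Mul(6, Pow(z, 2)) (Function('x')(z) = Mul(3, Mul(z, Add(z, z))) = Mul(3, Mul(z, Mul(2, z))) = Mul(3, Mul(2, Pow(z, 2))) = Mul(6, Pow(z, 2)))
Function('U')(s, h) = Add(1, Mul(-1, h)) (Function('U')(s, h) = Add(2, Add(-1, Mul(-1, h))) = Add(1, Mul(-1, h)))
Add(Mul(Function('x')(-2), Add(Mul(3, -5), 7)), Function('U')(-3, -11)) = Add(Mul(Mul(6, Pow(-2, 2)), Add(Mul(3, -5), 7)), Add(1, Mul(-1, -11))) = Add(Mul(Mul(6, 4), Add(-15, 7)), Add(1, 11)) = Add(Mul(24, -8), 12) = Add(-192, 12) = -180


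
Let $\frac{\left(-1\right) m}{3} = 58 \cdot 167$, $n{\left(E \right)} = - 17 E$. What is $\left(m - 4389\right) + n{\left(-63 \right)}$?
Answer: $-32376$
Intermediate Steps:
$m = -29058$ ($m = - 3 \cdot 58 \cdot 167 = \left(-3\right) 9686 = -29058$)
$\left(m - 4389\right) + n{\left(-63 \right)} = \left(-29058 - 4389\right) - -1071 = -33447 + 1071 = -32376$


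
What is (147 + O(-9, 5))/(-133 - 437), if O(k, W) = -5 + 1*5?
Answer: -49/190 ≈ -0.25789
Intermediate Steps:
O(k, W) = 0 (O(k, W) = -5 + 5 = 0)
(147 + O(-9, 5))/(-133 - 437) = (147 + 0)/(-133 - 437) = 147/(-570) = 147*(-1/570) = -49/190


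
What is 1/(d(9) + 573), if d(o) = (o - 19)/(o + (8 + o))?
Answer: 13/7444 ≈ 0.0017464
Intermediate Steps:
d(o) = (-19 + o)/(8 + 2*o)
1/(d(9) + 573) = 1/((-19 + 9)/(2*(4 + 9)) + 573) = 1/((1/2)*(-10)/13 + 573) = 1/((1/2)*(1/13)*(-10) + 573) = 1/(-5/13 + 573) = 1/(7444/13) = 13/7444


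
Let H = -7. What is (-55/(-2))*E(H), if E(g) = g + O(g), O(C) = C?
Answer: -385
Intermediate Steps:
E(g) = 2*g (E(g) = g + g = 2*g)
(-55/(-2))*E(H) = (-55/(-2))*(2*(-7)) = -55*(-1/2)*(-14) = (55/2)*(-14) = -385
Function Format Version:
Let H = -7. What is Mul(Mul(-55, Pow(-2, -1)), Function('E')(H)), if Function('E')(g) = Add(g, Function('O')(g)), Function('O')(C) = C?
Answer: -385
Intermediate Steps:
Function('E')(g) = Mul(2, g) (Function('E')(g) = Add(g, g) = Mul(2, g))
Mul(Mul(-55, Pow(-2, -1)), Function('E')(H)) = Mul(Mul(-55, Pow(-2, -1)), Mul(2, -7)) = Mul(Mul(-55, Rational(-1, 2)), -14) = Mul(Rational(55, 2), -14) = -385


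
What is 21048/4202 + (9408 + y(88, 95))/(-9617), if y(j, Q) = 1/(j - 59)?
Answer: 2361847799/585954193 ≈ 4.0308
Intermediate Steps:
y(j, Q) = 1/(-59 + j)
21048/4202 + (9408 + y(88, 95))/(-9617) = 21048/4202 + (9408 + 1/(-59 + 88))/(-9617) = 21048*(1/4202) + (9408 + 1/29)*(-1/9617) = 10524/2101 + (9408 + 1/29)*(-1/9617) = 10524/2101 + (272833/29)*(-1/9617) = 10524/2101 - 272833/278893 = 2361847799/585954193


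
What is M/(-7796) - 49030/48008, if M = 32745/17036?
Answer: -814172068205/797008748656 ≈ -1.0215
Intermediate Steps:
M = 32745/17036 (M = 32745*(1/17036) = 32745/17036 ≈ 1.9221)
M/(-7796) - 49030/48008 = (32745/17036)/(-7796) - 49030/48008 = (32745/17036)*(-1/7796) - 49030*1/48008 = -32745/132812656 - 24515/24004 = -814172068205/797008748656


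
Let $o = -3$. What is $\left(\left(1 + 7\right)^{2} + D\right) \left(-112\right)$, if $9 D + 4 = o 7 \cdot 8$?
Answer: $- \frac{45248}{9} \approx -5027.6$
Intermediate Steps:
$D = - \frac{172}{9}$ ($D = - \frac{4}{9} + \frac{\left(-3\right) 7 \cdot 8}{9} = - \frac{4}{9} + \frac{\left(-21\right) 8}{9} = - \frac{4}{9} + \frac{1}{9} \left(-168\right) = - \frac{4}{9} - \frac{56}{3} = - \frac{172}{9} \approx -19.111$)
$\left(\left(1 + 7\right)^{2} + D\right) \left(-112\right) = \left(\left(1 + 7\right)^{2} - \frac{172}{9}\right) \left(-112\right) = \left(8^{2} - \frac{172}{9}\right) \left(-112\right) = \left(64 - \frac{172}{9}\right) \left(-112\right) = \frac{404}{9} \left(-112\right) = - \frac{45248}{9}$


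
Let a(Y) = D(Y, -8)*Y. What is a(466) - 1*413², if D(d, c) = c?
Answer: -174297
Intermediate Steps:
a(Y) = -8*Y
a(466) - 1*413² = -8*466 - 1*413² = -3728 - 1*170569 = -3728 - 170569 = -174297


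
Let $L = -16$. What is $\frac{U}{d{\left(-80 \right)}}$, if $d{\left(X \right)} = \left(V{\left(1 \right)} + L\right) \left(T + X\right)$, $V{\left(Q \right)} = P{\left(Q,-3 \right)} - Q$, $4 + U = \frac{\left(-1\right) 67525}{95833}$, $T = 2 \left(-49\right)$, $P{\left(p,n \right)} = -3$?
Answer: $- \frac{450857}{341165480} \approx -0.0013215$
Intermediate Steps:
$T = -98$
$U = - \frac{450857}{95833}$ ($U = -4 + \frac{\left(-1\right) 67525}{95833} = -4 - \frac{67525}{95833} = - \frac{450857}{95833} \approx -4.7046$)
$V{\left(Q \right)} = -3 - Q$
$d{\left(X \right)} = 1960 - 20 X$ ($d{\left(X \right)} = \left(\left(-3 - 1\right) - 16\right) \left(-98 + X\right) = \left(-4 - 16\right) \left(-98 + X\right) = - 20 \left(-98 + X\right) = 1960 - 20 X$)
$\frac{U}{d{\left(-80 \right)}} = - \frac{450857}{95833 \left(1960 - -1600\right)} = - \frac{450857}{95833 \left(1960 + 1600\right)} = - \frac{450857}{95833 \cdot 3560} = \left(- \frac{450857}{95833}\right) \frac{1}{3560} = - \frac{450857}{341165480}$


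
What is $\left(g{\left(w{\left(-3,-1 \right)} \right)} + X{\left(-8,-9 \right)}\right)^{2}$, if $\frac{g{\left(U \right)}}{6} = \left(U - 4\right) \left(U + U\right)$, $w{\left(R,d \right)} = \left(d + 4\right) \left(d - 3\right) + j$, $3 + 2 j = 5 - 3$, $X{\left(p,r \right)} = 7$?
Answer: $6160324$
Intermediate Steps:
$j = - \frac{1}{2}$ ($j = - \frac{3}{2} + \frac{5 - 3}{2} = - \frac{3}{2} + \frac{1}{2} \cdot 2 = - \frac{3}{2} + 1 = - \frac{1}{2} \approx -0.5$)
$w{\left(R,d \right)} = - \frac{1}{2} + \left(-3 + d\right) \left(4 + d\right)$ ($w{\left(R,d \right)} = \left(d + 4\right) \left(d - 3\right) - \frac{1}{2} = \left(4 + d\right) \left(-3 + d\right) - \frac{1}{2} = \left(-3 + d\right) \left(4 + d\right) - \frac{1}{2} = - \frac{1}{2} + \left(-3 + d\right) \left(4 + d\right)$)
$g{\left(U \right)} = 12 U \left(-4 + U\right)$ ($g{\left(U \right)} = 6 \left(U - 4\right) \left(U + U\right) = 6 \left(-4 + U\right) 2 U = 6 \cdot 2 U \left(-4 + U\right) = 12 U \left(-4 + U\right)$)
$\left(g{\left(w{\left(-3,-1 \right)} \right)} + X{\left(-8,-9 \right)}\right)^{2} = \left(12 \left(- \frac{25}{2} - 1 + \left(-1\right)^{2}\right) \left(-4 - \left(\frac{27}{2} - 1\right)\right) + 7\right)^{2} = \left(12 \left(- \frac{25}{2} - 1 + 1\right) \left(-4 - \frac{25}{2}\right) + 7\right)^{2} = \left(12 \left(- \frac{25}{2}\right) \left(-4 - \frac{25}{2}\right) + 7\right)^{2} = \left(12 \left(- \frac{25}{2}\right) \left(- \frac{33}{2}\right) + 7\right)^{2} = \left(2475 + 7\right)^{2} = 2482^{2} = 6160324$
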